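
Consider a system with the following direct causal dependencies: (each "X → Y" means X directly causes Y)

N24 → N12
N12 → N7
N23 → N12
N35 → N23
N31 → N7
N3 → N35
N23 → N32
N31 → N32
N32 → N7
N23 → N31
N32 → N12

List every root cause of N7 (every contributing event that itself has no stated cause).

Tracing upstream from N7: N7 ← N31 ← N23 ← N35 ← N3.
A separate upstream branch: N7 ← N12 ← N24.
Each of those chain origins has no stated cause.

N24, N3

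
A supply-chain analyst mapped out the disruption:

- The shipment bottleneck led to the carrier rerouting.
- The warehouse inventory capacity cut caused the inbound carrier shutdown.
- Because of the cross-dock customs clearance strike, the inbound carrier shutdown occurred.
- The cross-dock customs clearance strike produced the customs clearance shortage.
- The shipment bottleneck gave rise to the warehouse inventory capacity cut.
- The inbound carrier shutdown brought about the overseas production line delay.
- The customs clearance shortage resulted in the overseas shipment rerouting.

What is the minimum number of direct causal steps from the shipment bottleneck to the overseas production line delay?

Shortest chain: the shipment bottleneck → the warehouse inventory capacity cut → the inbound carrier shutdown → the overseas production line delay.

3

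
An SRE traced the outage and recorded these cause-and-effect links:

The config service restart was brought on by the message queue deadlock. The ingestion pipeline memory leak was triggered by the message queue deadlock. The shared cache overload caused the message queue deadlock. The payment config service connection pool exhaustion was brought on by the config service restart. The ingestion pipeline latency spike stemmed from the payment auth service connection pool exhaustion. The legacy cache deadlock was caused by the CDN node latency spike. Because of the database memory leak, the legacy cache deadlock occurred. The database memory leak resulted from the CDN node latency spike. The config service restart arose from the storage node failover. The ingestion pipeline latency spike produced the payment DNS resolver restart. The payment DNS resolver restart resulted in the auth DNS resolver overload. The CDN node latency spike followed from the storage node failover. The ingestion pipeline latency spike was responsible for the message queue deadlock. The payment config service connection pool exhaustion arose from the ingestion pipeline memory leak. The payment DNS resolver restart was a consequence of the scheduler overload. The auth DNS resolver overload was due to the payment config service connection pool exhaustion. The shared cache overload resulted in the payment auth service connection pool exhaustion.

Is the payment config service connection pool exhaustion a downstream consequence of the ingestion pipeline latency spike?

There is a causal chain: the ingestion pipeline latency spike → the message queue deadlock → the ingestion pipeline memory leak → the payment config service connection pool exhaustion.

Yes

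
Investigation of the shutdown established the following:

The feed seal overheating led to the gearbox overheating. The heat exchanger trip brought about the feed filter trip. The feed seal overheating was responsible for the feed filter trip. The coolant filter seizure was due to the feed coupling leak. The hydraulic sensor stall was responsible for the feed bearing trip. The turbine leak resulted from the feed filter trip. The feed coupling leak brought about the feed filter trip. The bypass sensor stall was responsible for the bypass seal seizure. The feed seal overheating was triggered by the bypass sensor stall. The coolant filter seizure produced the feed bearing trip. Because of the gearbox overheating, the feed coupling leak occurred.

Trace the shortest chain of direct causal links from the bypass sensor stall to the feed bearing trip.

the bypass sensor stall → the feed seal overheating → the gearbox overheating → the feed coupling leak → the coolant filter seizure → the feed bearing trip

the bypass sensor stall → the feed seal overheating
the feed seal overheating → the gearbox overheating
the gearbox overheating → the feed coupling leak
the feed coupling leak → the coolant filter seizure
the coolant filter seizure → the feed bearing trip
Length: 5 steps.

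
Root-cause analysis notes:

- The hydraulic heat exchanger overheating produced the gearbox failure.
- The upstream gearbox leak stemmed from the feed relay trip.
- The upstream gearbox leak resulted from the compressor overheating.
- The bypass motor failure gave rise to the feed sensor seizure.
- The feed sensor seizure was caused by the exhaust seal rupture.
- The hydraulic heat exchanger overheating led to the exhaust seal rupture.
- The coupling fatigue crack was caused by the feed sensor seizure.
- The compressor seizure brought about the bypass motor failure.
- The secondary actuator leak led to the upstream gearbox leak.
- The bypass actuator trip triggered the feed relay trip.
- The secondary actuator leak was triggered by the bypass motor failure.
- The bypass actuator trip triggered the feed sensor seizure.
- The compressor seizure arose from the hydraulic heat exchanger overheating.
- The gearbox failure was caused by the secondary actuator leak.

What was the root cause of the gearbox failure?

Tracing upstream from the gearbox failure: the gearbox failure ← the hydraulic heat exchanger overheating.
The hydraulic heat exchanger overheating has no stated cause, so it is the root.

the hydraulic heat exchanger overheating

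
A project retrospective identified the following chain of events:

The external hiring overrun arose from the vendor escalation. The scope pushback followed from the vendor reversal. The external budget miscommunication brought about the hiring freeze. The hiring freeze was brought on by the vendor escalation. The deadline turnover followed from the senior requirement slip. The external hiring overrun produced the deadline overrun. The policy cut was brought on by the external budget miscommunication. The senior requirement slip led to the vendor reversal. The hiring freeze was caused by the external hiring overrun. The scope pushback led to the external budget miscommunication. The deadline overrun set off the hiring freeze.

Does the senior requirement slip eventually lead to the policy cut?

There is a causal chain: the senior requirement slip → the vendor reversal → the scope pushback → the external budget miscommunication → the policy cut.

Yes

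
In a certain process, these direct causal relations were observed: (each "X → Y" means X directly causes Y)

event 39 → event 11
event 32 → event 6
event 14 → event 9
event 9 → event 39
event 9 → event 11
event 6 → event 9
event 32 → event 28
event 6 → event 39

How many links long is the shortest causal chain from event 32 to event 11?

3

Shortest chain: event 32 → event 6 → event 9 → event 11.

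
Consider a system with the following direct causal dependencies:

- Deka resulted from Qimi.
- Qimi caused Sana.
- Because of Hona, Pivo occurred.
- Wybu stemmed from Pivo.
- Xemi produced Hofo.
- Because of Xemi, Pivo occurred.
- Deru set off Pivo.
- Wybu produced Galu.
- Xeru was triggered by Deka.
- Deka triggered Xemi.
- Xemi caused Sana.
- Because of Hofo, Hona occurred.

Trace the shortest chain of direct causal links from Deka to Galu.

Deka → Xemi → Pivo → Wybu → Galu

Deka → Xemi
Xemi → Pivo
Pivo → Wybu
Wybu → Galu
Length: 4 steps.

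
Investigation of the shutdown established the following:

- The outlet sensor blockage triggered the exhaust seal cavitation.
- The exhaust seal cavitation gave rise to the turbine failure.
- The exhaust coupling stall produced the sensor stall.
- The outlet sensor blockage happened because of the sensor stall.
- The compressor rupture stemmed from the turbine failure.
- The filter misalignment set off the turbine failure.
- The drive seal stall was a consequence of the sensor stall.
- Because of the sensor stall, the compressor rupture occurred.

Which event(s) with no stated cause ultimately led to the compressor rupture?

Tracing upstream from the compressor rupture: the compressor rupture ← the sensor stall ← the exhaust coupling stall.
A separate upstream branch: the compressor rupture ← the turbine failure ← the filter misalignment.
Each of those chain origins has no stated cause.

the exhaust coupling stall, the filter misalignment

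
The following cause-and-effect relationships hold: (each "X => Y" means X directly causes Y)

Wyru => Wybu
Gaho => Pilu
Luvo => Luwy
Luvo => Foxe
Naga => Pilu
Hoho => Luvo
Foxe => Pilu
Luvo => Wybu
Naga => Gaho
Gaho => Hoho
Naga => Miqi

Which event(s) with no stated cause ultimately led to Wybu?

Naga, Wyru

Tracing upstream from Wybu: Wybu ← Luvo ← Hoho ← Gaho ← Naga.
A separate upstream branch: Wybu ← Wyru.
Each of those chain origins has no stated cause.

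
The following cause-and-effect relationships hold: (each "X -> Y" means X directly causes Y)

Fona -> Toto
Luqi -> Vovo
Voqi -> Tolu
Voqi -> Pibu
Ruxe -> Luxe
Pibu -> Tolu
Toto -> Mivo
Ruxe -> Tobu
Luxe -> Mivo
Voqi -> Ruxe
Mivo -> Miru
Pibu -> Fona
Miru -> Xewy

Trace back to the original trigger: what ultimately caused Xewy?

Tracing upstream from Xewy: Xewy ← Miru ← Mivo ← Luxe ← Ruxe ← Voqi.
Voqi has no stated cause, so it is the root.

Voqi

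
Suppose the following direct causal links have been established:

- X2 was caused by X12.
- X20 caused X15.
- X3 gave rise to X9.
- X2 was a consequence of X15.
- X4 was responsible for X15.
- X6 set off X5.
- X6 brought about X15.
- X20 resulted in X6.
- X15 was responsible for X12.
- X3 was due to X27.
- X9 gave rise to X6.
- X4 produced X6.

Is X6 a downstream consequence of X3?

Yes

There is a causal chain: X3 → X9 → X6.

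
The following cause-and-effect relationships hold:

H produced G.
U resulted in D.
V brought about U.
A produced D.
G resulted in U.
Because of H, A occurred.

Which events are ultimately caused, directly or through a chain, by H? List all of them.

A, D, G, U

Direct effects: G, A.
2 steps out: U, D.
Not reachable from it: V.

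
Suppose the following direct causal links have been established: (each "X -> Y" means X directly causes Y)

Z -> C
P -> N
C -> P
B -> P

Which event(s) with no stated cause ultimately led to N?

Tracing upstream from N: N ← P ← C ← Z.
A separate upstream branch: N ← P ← B.
Each of those chain origins has no stated cause.

B, Z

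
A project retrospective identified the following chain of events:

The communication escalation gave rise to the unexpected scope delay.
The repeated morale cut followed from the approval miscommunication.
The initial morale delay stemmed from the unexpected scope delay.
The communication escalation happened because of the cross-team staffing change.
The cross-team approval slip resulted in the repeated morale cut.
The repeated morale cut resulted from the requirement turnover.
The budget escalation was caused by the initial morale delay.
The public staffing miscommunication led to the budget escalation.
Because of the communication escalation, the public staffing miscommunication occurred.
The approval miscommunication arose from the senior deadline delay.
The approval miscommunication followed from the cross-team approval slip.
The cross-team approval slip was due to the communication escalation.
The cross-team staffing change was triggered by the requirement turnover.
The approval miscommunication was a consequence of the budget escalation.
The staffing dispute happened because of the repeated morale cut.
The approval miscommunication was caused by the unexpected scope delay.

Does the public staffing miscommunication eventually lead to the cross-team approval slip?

The public staffing miscommunication leads to the budget escalation, the approval miscommunication, the repeated morale cut, the staffing dispute; the cross-team approval slip is not among them.

No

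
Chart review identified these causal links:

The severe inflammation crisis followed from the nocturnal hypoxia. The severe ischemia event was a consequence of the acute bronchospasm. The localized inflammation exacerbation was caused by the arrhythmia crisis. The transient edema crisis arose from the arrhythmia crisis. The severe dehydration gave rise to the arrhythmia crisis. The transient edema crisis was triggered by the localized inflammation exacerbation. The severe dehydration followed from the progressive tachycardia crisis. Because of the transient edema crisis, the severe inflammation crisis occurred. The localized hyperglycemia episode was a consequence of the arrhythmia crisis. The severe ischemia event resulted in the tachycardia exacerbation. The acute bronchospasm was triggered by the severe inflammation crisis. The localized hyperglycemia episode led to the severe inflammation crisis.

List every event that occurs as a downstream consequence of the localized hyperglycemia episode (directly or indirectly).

the acute bronchospasm, the severe inflammation crisis, the severe ischemia event, the tachycardia exacerbation

Direct effects: the severe inflammation crisis.
2 steps out: the acute bronchospasm.
3 steps out: the severe ischemia event.
4 steps out: the tachycardia exacerbation.
Not reachable from it: the progressive tachycardia crisis, the severe dehydration, the arrhythmia crisis, the localized inflammation exacerbation, the transient edema crisis, the nocturnal hypoxia.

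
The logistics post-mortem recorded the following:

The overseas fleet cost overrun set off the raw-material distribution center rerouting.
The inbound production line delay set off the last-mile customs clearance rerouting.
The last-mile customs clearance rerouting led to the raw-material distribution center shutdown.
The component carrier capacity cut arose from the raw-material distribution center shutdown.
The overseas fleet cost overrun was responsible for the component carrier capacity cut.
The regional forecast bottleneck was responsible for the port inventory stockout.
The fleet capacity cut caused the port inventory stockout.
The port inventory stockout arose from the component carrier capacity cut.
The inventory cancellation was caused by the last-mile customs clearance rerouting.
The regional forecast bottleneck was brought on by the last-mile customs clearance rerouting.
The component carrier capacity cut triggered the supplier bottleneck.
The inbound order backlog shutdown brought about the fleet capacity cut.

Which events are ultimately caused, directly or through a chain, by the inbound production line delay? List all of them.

Direct effects: the last-mile customs clearance rerouting.
2 steps out: the inventory cancellation, the raw-material distribution center shutdown, the regional forecast bottleneck.
3 steps out: the component carrier capacity cut, the port inventory stockout.
4 steps out: the supplier bottleneck.
Not reachable from it: the overseas fleet cost overrun, the inbound order backlog shutdown, the raw-material distribution center rerouting, the fleet capacity cut.

the component carrier capacity cut, the inventory cancellation, the last-mile customs clearance rerouting, the port inventory stockout, the raw-material distribution center shutdown, the regional forecast bottleneck, the supplier bottleneck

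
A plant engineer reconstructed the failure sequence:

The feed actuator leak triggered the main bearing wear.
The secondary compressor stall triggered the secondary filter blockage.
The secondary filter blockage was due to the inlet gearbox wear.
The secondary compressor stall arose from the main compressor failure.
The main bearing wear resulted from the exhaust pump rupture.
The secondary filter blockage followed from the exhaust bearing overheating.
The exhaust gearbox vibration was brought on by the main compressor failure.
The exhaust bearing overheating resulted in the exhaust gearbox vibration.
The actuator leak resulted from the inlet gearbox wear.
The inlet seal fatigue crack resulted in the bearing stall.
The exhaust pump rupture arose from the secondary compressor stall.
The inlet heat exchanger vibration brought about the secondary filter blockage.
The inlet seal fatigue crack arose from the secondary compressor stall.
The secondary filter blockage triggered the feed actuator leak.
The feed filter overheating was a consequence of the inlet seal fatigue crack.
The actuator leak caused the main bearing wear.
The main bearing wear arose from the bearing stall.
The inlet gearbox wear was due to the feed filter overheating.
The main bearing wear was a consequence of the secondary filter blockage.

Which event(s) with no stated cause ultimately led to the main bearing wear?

Tracing upstream from the main bearing wear: the main bearing wear ← the secondary filter blockage ← the inlet heat exchanger vibration.
A separate upstream branch: the main bearing wear ← the secondary filter blockage ← the exhaust bearing overheating.
A separate upstream branch: the main bearing wear ← the exhaust pump rupture ← the secondary compressor stall ← the main compressor failure.
Each of those chain origins has no stated cause.

the exhaust bearing overheating, the inlet heat exchanger vibration, the main compressor failure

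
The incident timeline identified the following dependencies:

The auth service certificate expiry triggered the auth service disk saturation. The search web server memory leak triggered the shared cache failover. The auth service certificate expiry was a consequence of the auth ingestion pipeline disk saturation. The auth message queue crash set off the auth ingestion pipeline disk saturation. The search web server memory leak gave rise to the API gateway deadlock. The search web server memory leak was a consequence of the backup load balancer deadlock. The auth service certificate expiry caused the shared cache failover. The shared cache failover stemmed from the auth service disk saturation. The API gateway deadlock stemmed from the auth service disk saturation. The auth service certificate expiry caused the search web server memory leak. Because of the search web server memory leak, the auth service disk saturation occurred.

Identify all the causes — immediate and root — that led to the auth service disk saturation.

the auth ingestion pipeline disk saturation, the auth message queue crash, the auth service certificate expiry, the backup load balancer deadlock, the search web server memory leak

Immediate causes of the auth service disk saturation: the auth service certificate expiry, the search web server memory leak.
Further upstream: the auth message queue crash, the auth ingestion pipeline disk saturation, the backup load balancer deadlock.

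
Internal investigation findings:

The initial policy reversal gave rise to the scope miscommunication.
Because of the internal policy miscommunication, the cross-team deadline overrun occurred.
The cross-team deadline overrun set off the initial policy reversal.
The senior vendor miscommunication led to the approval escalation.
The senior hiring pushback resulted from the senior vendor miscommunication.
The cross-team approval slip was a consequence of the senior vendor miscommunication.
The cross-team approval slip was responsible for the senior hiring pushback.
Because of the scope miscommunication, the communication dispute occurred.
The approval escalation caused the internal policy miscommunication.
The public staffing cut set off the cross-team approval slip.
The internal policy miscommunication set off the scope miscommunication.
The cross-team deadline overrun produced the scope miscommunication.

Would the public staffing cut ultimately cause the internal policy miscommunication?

The public staffing cut leads to the cross-team approval slip, the senior hiring pushback; the internal policy miscommunication is not among them.

No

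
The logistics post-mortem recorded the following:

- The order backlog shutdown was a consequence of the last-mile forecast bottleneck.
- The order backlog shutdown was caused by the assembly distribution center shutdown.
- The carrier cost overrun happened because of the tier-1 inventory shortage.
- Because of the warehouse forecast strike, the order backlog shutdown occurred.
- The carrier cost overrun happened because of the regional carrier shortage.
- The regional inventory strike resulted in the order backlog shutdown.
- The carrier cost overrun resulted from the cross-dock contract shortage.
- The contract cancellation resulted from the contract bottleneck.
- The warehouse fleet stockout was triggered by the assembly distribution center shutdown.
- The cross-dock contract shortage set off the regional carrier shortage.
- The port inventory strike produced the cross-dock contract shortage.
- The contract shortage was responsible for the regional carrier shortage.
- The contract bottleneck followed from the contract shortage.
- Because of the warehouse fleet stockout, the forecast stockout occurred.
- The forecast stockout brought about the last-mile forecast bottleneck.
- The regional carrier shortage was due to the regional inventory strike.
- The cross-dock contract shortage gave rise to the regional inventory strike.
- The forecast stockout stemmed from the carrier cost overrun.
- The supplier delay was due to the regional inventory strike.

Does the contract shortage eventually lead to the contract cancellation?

Yes

There is a causal chain: the contract shortage → the contract bottleneck → the contract cancellation.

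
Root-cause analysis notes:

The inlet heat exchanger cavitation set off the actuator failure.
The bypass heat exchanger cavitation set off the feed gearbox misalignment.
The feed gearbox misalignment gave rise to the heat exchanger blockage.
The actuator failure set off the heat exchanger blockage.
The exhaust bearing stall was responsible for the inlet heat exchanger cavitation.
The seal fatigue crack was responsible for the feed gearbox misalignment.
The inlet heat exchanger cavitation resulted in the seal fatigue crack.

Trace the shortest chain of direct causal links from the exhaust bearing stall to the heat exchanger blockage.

the exhaust bearing stall → the inlet heat exchanger cavitation → the actuator failure → the heat exchanger blockage

the exhaust bearing stall → the inlet heat exchanger cavitation
the inlet heat exchanger cavitation → the actuator failure
the actuator failure → the heat exchanger blockage
Length: 3 steps.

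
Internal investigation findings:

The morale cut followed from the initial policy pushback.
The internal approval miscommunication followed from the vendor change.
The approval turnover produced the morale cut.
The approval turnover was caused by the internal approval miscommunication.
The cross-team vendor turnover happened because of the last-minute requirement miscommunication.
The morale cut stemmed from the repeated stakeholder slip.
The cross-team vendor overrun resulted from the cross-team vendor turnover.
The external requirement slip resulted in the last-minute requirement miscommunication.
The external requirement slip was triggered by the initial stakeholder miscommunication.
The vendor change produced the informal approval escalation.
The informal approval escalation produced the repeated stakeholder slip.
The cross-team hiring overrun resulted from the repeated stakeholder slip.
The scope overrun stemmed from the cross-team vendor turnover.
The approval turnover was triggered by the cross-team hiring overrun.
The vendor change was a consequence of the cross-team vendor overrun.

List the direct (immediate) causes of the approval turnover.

the cross-team hiring overrun, the internal approval miscommunication

Upstream contributors include the initial stakeholder miscommunication, the external requirement slip, the last-minute requirement miscommunication, the cross-team vendor turnover, the cross-team vendor overrun, the vendor change, the informal approval escalation, the repeated stakeholder slip, but only the cross-team hiring overrun, the internal approval miscommunication feed directly into the approval turnover.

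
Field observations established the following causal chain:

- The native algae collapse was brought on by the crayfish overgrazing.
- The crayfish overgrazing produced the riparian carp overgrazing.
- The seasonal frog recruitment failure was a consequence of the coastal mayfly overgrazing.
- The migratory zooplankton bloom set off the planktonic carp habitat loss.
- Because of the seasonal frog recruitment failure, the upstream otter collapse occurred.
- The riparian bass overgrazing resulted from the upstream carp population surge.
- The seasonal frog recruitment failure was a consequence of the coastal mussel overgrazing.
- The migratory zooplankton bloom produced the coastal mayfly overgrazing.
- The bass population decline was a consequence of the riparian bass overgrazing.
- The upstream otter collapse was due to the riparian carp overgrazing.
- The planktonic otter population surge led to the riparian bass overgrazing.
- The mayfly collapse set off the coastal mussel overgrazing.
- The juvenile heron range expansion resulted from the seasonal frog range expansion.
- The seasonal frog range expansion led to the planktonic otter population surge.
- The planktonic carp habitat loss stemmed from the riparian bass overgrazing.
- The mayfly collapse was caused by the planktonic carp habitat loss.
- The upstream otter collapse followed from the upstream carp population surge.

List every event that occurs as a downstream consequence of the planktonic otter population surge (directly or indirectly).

the bass population decline, the coastal mussel overgrazing, the mayfly collapse, the planktonic carp habitat loss, the riparian bass overgrazing, the seasonal frog recruitment failure, the upstream otter collapse

Direct effects: the riparian bass overgrazing.
2 steps out: the planktonic carp habitat loss, the bass population decline.
3 steps out: the mayfly collapse.
4 steps out: the coastal mussel overgrazing.
5 steps out: the seasonal frog recruitment failure.
6 steps out: the upstream otter collapse.
Not reachable from it: the migratory zooplankton bloom, the crayfish overgrazing, the seasonal frog range expansion, the upstream carp population surge, the native algae collapse, the coastal mayfly overgrazing, the juvenile heron range expansion, the riparian carp overgrazing.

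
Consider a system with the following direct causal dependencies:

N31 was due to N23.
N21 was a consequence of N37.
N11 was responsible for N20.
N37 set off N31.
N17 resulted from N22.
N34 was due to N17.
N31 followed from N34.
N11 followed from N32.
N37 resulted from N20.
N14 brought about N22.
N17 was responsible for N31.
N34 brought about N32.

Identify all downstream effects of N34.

Direct effects: N32, N31.
2 steps out: N11.
3 steps out: N20.
4 steps out: N37.
5 steps out: N21.
Not reachable from it: N14, N22, N17, N23.

N11, N20, N21, N31, N32, N37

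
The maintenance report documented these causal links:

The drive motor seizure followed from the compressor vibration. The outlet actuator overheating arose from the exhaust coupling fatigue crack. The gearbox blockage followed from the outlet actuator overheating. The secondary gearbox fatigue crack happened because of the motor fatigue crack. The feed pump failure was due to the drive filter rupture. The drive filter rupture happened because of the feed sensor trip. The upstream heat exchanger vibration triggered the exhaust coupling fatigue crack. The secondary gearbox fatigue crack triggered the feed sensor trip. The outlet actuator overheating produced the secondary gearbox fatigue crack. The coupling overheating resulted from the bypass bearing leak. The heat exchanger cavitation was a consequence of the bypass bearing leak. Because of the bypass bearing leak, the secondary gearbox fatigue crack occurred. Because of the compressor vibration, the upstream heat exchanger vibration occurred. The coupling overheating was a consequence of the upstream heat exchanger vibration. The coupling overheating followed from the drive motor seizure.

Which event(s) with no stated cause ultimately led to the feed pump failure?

the bypass bearing leak, the compressor vibration, the motor fatigue crack

Tracing upstream from the feed pump failure: the feed pump failure ← the drive filter rupture ← the feed sensor trip ← the secondary gearbox fatigue crack ← the outlet actuator overheating ← the exhaust coupling fatigue crack ← the upstream heat exchanger vibration ← the compressor vibration.
A separate upstream branch: the feed pump failure ← the drive filter rupture ← the feed sensor trip ← the secondary gearbox fatigue crack ← the bypass bearing leak.
A separate upstream branch: the feed pump failure ← the drive filter rupture ← the feed sensor trip ← the secondary gearbox fatigue crack ← the motor fatigue crack.
Each of those chain origins has no stated cause.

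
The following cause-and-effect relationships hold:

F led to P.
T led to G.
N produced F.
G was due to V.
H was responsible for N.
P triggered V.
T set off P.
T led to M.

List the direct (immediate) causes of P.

Upstream contributors include H, N, but only F, T feed directly into P.

F, T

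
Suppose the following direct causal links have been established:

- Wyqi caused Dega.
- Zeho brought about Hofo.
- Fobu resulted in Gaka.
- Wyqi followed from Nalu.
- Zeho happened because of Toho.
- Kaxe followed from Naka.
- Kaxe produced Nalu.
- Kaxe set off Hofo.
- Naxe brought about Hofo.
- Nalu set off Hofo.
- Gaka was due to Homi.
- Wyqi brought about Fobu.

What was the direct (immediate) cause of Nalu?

Upstream contributors include Naka, but only Kaxe feeds directly into Nalu.

Kaxe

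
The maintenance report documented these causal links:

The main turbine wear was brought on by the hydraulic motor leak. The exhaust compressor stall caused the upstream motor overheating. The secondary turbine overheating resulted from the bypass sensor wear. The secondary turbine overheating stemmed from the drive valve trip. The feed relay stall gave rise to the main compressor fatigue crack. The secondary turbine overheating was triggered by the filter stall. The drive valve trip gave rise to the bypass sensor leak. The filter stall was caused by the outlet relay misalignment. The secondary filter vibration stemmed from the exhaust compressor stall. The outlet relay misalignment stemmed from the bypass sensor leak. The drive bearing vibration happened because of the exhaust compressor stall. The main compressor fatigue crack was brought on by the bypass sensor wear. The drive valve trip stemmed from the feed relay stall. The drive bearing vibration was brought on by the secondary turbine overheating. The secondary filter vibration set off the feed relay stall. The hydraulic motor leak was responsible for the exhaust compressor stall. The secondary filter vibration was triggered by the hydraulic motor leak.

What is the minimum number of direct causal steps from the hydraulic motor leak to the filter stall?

6

Shortest chain: the hydraulic motor leak → the secondary filter vibration → the feed relay stall → the drive valve trip → the bypass sensor leak → the outlet relay misalignment → the filter stall.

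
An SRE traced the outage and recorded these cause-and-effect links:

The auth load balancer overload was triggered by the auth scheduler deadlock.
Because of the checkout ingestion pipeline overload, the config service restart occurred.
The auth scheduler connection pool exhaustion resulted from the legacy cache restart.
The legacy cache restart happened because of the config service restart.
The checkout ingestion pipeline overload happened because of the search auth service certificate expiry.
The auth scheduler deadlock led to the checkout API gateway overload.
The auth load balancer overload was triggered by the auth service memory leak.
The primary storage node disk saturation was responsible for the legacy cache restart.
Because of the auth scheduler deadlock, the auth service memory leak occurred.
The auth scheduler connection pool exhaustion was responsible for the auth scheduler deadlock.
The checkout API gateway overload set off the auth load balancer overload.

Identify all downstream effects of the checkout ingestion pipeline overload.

Direct effects: the config service restart.
2 steps out: the legacy cache restart.
3 steps out: the auth scheduler connection pool exhaustion.
4 steps out: the auth scheduler deadlock.
5 steps out: the auth service memory leak, the checkout API gateway overload, the auth load balancer overload.
Not reachable from it: the search auth service certificate expiry, the primary storage node disk saturation.

the auth load balancer overload, the auth scheduler connection pool exhaustion, the auth scheduler deadlock, the auth service memory leak, the checkout API gateway overload, the config service restart, the legacy cache restart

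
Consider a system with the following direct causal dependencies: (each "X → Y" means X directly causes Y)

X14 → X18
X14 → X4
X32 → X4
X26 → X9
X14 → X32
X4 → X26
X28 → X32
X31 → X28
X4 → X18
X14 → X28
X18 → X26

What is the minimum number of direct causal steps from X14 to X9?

Shortest chain: X14 → X4 → X26 → X9.

3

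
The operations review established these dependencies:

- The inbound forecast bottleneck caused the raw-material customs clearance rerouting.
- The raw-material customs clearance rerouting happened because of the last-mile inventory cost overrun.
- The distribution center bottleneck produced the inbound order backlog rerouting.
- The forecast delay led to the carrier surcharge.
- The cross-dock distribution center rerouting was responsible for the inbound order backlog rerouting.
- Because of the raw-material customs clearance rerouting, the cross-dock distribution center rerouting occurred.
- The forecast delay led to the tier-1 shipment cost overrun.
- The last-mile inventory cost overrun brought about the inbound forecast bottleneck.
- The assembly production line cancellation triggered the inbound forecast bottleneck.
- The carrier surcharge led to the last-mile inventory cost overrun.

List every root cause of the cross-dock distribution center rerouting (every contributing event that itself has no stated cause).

Tracing upstream from the cross-dock distribution center rerouting: the cross-dock distribution center rerouting ← the raw-material customs clearance rerouting ← the last-mile inventory cost overrun ← the carrier surcharge ← the forecast delay.
A separate upstream branch: the cross-dock distribution center rerouting ← the raw-material customs clearance rerouting ← the inbound forecast bottleneck ← the assembly production line cancellation.
Each of those chain origins has no stated cause.

the assembly production line cancellation, the forecast delay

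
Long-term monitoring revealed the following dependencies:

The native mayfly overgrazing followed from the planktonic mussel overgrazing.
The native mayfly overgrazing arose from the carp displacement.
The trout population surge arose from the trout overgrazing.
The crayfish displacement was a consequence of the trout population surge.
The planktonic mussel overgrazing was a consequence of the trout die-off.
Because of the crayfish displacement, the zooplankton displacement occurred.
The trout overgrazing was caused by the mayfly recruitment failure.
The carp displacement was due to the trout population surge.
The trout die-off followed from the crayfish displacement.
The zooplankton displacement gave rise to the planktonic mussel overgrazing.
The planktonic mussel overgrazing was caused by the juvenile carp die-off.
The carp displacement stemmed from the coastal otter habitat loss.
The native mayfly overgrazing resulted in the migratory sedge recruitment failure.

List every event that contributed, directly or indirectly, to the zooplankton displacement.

the crayfish displacement, the mayfly recruitment failure, the trout overgrazing, the trout population surge

Immediate cause of the zooplankton displacement: the crayfish displacement.
Further upstream: the mayfly recruitment failure, the trout overgrazing, the trout population surge.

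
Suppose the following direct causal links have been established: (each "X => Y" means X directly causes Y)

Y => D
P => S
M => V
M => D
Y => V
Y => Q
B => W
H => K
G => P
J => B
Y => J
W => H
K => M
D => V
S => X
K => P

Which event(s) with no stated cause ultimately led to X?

Tracing upstream from X: X ← S ← P ← K ← H ← W ← B ← J ← Y.
A separate upstream branch: X ← S ← P ← G.
Each of those chain origins has no stated cause.

G, Y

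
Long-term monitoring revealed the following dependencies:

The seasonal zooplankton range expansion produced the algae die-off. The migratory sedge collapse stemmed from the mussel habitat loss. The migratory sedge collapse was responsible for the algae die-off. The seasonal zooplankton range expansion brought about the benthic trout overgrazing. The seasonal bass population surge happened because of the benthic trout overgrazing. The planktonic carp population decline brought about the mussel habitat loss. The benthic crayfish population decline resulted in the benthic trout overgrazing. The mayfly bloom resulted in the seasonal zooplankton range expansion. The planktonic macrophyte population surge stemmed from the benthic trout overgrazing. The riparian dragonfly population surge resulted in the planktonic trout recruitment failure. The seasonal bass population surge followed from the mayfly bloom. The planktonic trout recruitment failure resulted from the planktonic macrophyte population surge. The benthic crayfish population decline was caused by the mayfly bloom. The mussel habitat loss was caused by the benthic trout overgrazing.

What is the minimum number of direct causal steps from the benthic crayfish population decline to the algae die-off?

4

Shortest chain: the benthic crayfish population decline → the benthic trout overgrazing → the mussel habitat loss → the migratory sedge collapse → the algae die-off.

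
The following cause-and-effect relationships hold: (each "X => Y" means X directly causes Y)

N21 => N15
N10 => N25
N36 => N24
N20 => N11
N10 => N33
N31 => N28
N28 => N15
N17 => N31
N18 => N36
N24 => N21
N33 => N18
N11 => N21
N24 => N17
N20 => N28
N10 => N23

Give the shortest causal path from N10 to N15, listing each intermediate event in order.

N10 → N33 → N18 → N36 → N24 → N21 → N15

N10 → N33
N33 → N18
N18 → N36
N36 → N24
N24 → N21
N21 → N15
Length: 6 steps.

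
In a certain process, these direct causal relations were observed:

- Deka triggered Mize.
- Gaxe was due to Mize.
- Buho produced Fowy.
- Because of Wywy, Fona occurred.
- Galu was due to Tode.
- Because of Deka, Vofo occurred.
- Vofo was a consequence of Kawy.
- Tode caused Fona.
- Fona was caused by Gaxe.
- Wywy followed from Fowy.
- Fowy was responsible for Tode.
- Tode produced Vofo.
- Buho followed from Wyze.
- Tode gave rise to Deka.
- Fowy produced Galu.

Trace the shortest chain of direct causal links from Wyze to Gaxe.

Wyze → Buho → Fowy → Tode → Deka → Mize → Gaxe

Wyze → Buho
Buho → Fowy
Fowy → Tode
Tode → Deka
Deka → Mize
Mize → Gaxe
Length: 6 steps.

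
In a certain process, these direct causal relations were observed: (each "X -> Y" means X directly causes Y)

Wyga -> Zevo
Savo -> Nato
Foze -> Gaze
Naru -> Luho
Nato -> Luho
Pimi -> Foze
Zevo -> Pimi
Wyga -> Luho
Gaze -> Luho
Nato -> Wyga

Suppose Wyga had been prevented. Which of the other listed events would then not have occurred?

Downstream of Wyga: Zevo, Pimi, Foze, Gaze, Luho.
Of those, still caused via another path: Luho.
The remainder have no surviving cause.

Foze, Gaze, Pimi, Zevo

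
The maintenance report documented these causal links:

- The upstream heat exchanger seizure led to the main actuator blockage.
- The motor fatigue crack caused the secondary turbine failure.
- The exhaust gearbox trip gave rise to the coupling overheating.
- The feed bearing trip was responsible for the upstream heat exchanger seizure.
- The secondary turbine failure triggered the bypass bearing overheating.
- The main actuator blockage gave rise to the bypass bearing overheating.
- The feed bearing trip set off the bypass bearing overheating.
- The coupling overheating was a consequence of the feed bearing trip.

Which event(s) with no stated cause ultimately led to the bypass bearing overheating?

the feed bearing trip, the motor fatigue crack

Tracing upstream from the bypass bearing overheating: the bypass bearing overheating ← the feed bearing trip.
A separate upstream branch: the bypass bearing overheating ← the secondary turbine failure ← the motor fatigue crack.
Each of those chain origins has no stated cause.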